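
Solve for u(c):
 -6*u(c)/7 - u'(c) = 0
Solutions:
 u(c) = C1*exp(-6*c/7)


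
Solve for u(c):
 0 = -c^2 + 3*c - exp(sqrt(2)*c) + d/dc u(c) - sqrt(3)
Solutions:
 u(c) = C1 + c^3/3 - 3*c^2/2 + sqrt(3)*c + sqrt(2)*exp(sqrt(2)*c)/2


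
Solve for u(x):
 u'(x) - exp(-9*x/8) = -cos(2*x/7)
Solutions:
 u(x) = C1 - 7*sin(2*x/7)/2 - 8*exp(-9*x/8)/9


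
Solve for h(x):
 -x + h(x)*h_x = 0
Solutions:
 h(x) = -sqrt(C1 + x^2)
 h(x) = sqrt(C1 + x^2)


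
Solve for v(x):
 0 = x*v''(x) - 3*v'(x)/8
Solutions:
 v(x) = C1 + C2*x^(11/8)


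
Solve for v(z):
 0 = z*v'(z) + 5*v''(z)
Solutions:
 v(z) = C1 + C2*erf(sqrt(10)*z/10)


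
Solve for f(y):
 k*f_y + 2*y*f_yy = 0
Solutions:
 f(y) = C1 + y^(1 - re(k)/2)*(C2*sin(log(y)*Abs(im(k))/2) + C3*cos(log(y)*im(k)/2))


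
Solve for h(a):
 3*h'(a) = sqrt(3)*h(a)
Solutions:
 h(a) = C1*exp(sqrt(3)*a/3)


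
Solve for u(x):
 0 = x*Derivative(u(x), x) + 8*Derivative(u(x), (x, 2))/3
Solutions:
 u(x) = C1 + C2*erf(sqrt(3)*x/4)


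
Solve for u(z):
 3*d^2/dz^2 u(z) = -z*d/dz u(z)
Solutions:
 u(z) = C1 + C2*erf(sqrt(6)*z/6)


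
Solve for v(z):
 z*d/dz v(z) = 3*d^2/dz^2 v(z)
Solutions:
 v(z) = C1 + C2*erfi(sqrt(6)*z/6)


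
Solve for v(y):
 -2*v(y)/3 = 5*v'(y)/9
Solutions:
 v(y) = C1*exp(-6*y/5)


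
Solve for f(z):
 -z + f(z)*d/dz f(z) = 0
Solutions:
 f(z) = -sqrt(C1 + z^2)
 f(z) = sqrt(C1 + z^2)


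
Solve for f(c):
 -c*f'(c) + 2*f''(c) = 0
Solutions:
 f(c) = C1 + C2*erfi(c/2)


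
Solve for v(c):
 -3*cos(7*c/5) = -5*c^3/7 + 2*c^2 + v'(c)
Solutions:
 v(c) = C1 + 5*c^4/28 - 2*c^3/3 - 15*sin(7*c/5)/7


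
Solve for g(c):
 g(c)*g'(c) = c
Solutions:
 g(c) = -sqrt(C1 + c^2)
 g(c) = sqrt(C1 + c^2)


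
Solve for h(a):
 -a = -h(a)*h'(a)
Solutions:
 h(a) = -sqrt(C1 + a^2)
 h(a) = sqrt(C1 + a^2)


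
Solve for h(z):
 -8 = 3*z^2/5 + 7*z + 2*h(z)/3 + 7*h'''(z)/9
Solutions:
 h(z) = C3*exp(-6^(1/3)*7^(2/3)*z/7) - 9*z^2/10 - 21*z/2 + (C1*sin(2^(1/3)*3^(5/6)*7^(2/3)*z/14) + C2*cos(2^(1/3)*3^(5/6)*7^(2/3)*z/14))*exp(6^(1/3)*7^(2/3)*z/14) - 12


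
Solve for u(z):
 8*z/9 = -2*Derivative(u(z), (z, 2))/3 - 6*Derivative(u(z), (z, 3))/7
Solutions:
 u(z) = C1 + C2*z + C3*exp(-7*z/9) - 2*z^3/9 + 6*z^2/7


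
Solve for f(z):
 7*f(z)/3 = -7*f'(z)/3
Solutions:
 f(z) = C1*exp(-z)


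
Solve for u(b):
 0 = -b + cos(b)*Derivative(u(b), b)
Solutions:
 u(b) = C1 + Integral(b/cos(b), b)


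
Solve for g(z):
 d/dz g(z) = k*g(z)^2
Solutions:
 g(z) = -1/(C1 + k*z)


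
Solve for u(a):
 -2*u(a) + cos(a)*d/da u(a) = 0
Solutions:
 u(a) = C1*(sin(a) + 1)/(sin(a) - 1)


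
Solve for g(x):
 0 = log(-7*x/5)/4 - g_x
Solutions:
 g(x) = C1 + x*log(-x)/4 + x*(-log(5) - 1 + log(7))/4


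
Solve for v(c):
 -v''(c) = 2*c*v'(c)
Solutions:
 v(c) = C1 + C2*erf(c)


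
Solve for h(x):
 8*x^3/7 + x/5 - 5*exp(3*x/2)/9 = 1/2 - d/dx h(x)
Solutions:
 h(x) = C1 - 2*x^4/7 - x^2/10 + x/2 + 10*exp(3*x/2)/27


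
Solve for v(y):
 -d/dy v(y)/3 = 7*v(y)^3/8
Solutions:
 v(y) = -2*sqrt(-1/(C1 - 21*y))
 v(y) = 2*sqrt(-1/(C1 - 21*y))


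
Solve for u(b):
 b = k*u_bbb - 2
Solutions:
 u(b) = C1 + C2*b + C3*b^2 + b^4/(24*k) + b^3/(3*k)


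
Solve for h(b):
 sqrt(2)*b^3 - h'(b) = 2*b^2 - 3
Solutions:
 h(b) = C1 + sqrt(2)*b^4/4 - 2*b^3/3 + 3*b


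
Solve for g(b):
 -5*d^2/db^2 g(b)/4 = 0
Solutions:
 g(b) = C1 + C2*b


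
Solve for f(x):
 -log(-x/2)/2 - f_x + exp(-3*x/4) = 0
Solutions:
 f(x) = C1 - x*log(-x)/2 + x*(log(2) + 1)/2 - 4*exp(-3*x/4)/3


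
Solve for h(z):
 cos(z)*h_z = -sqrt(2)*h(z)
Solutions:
 h(z) = C1*(sin(z) - 1)^(sqrt(2)/2)/(sin(z) + 1)^(sqrt(2)/2)


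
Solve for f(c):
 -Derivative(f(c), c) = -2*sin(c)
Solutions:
 f(c) = C1 - 2*cos(c)


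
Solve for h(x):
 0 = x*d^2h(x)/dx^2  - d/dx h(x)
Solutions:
 h(x) = C1 + C2*x^2


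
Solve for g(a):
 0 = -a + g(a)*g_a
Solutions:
 g(a) = -sqrt(C1 + a^2)
 g(a) = sqrt(C1 + a^2)


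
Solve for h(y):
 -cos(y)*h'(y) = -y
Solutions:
 h(y) = C1 + Integral(y/cos(y), y)


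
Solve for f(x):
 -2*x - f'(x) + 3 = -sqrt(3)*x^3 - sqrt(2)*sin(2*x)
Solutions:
 f(x) = C1 + sqrt(3)*x^4/4 - x^2 + 3*x - sqrt(2)*cos(2*x)/2


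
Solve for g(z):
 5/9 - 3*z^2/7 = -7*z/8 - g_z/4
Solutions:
 g(z) = C1 + 4*z^3/7 - 7*z^2/4 - 20*z/9


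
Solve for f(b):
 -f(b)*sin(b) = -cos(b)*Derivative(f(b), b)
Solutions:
 f(b) = C1/cos(b)


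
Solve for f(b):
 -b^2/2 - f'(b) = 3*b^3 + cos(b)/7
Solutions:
 f(b) = C1 - 3*b^4/4 - b^3/6 - sin(b)/7


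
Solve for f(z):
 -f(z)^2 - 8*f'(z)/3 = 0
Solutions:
 f(z) = 8/(C1 + 3*z)


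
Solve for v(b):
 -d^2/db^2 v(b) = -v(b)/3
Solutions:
 v(b) = C1*exp(-sqrt(3)*b/3) + C2*exp(sqrt(3)*b/3)


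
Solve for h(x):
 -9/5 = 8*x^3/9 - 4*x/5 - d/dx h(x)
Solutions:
 h(x) = C1 + 2*x^4/9 - 2*x^2/5 + 9*x/5


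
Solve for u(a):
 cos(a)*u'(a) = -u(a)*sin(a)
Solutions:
 u(a) = C1*cos(a)


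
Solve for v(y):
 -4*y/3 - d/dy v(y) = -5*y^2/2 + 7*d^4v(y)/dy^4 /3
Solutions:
 v(y) = C1 + C4*exp(-3^(1/3)*7^(2/3)*y/7) + 5*y^3/6 - 2*y^2/3 + (C2*sin(3^(5/6)*7^(2/3)*y/14) + C3*cos(3^(5/6)*7^(2/3)*y/14))*exp(3^(1/3)*7^(2/3)*y/14)


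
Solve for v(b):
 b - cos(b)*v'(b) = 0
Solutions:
 v(b) = C1 + Integral(b/cos(b), b)


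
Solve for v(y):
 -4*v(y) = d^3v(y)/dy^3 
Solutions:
 v(y) = C3*exp(-2^(2/3)*y) + (C1*sin(2^(2/3)*sqrt(3)*y/2) + C2*cos(2^(2/3)*sqrt(3)*y/2))*exp(2^(2/3)*y/2)


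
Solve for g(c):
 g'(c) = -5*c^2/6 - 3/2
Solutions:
 g(c) = C1 - 5*c^3/18 - 3*c/2


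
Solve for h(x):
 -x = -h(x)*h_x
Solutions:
 h(x) = -sqrt(C1 + x^2)
 h(x) = sqrt(C1 + x^2)


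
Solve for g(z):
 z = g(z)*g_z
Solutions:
 g(z) = -sqrt(C1 + z^2)
 g(z) = sqrt(C1 + z^2)


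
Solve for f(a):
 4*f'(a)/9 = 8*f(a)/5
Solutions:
 f(a) = C1*exp(18*a/5)


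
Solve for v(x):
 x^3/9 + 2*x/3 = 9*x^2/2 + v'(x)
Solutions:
 v(x) = C1 + x^4/36 - 3*x^3/2 + x^2/3


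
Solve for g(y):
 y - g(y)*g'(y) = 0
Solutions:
 g(y) = -sqrt(C1 + y^2)
 g(y) = sqrt(C1 + y^2)


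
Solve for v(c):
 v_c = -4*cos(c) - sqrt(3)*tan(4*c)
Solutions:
 v(c) = C1 + sqrt(3)*log(cos(4*c))/4 - 4*sin(c)


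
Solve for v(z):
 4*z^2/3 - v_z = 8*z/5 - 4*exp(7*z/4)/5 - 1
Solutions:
 v(z) = C1 + 4*z^3/9 - 4*z^2/5 + z + 16*exp(7*z/4)/35


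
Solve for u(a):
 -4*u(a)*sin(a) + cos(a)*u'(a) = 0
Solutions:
 u(a) = C1/cos(a)^4


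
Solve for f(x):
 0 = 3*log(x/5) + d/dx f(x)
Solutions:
 f(x) = C1 - 3*x*log(x) + 3*x + x*log(125)


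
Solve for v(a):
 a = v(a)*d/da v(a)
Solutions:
 v(a) = -sqrt(C1 + a^2)
 v(a) = sqrt(C1 + a^2)


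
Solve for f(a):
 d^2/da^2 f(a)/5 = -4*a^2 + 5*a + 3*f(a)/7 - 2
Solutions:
 f(a) = C1*exp(-sqrt(105)*a/7) + C2*exp(sqrt(105)*a/7) + 28*a^2/3 - 35*a/3 + 602/45


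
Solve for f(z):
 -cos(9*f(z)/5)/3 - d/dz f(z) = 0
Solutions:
 z/3 - 5*log(sin(9*f(z)/5) - 1)/18 + 5*log(sin(9*f(z)/5) + 1)/18 = C1


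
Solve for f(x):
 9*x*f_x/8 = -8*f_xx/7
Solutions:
 f(x) = C1 + C2*erf(3*sqrt(14)*x/16)


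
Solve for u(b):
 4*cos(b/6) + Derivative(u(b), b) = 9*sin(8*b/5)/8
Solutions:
 u(b) = C1 - 24*sin(b/6) - 45*cos(8*b/5)/64


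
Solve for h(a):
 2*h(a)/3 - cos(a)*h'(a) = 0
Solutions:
 h(a) = C1*(sin(a) + 1)^(1/3)/(sin(a) - 1)^(1/3)


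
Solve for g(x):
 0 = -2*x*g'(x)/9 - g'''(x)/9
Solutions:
 g(x) = C1 + Integral(C2*airyai(-2^(1/3)*x) + C3*airybi(-2^(1/3)*x), x)


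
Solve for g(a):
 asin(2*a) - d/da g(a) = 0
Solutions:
 g(a) = C1 + a*asin(2*a) + sqrt(1 - 4*a^2)/2


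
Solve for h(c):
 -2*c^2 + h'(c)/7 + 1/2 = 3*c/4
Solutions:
 h(c) = C1 + 14*c^3/3 + 21*c^2/8 - 7*c/2


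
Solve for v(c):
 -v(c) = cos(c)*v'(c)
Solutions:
 v(c) = C1*sqrt(sin(c) - 1)/sqrt(sin(c) + 1)


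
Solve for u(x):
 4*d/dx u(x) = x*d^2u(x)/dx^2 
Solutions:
 u(x) = C1 + C2*x^5


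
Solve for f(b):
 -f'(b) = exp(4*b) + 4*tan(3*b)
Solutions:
 f(b) = C1 - exp(4*b)/4 + 4*log(cos(3*b))/3


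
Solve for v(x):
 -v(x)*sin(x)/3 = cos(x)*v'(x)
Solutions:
 v(x) = C1*cos(x)^(1/3)


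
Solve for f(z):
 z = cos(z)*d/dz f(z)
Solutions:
 f(z) = C1 + Integral(z/cos(z), z)


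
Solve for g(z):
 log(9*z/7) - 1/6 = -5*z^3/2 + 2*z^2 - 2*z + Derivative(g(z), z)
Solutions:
 g(z) = C1 + 5*z^4/8 - 2*z^3/3 + z^2 + z*log(z) - 7*z/6 + z*log(9/7)


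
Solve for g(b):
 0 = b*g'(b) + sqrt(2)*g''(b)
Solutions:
 g(b) = C1 + C2*erf(2^(1/4)*b/2)


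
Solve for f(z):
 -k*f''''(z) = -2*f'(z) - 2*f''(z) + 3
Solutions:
 f(z) = C1 + C2*exp(z*(3^(1/3)*(sqrt(3)*sqrt((27 - 8/k)/k^2) - 9/k)^(1/3)/6 - 3^(5/6)*I*(sqrt(3)*sqrt((27 - 8/k)/k^2) - 9/k)^(1/3)/6 - 4/(k*(-3^(1/3) + 3^(5/6)*I)*(sqrt(3)*sqrt((27 - 8/k)/k^2) - 9/k)^(1/3)))) + C3*exp(z*(3^(1/3)*(sqrt(3)*sqrt((27 - 8/k)/k^2) - 9/k)^(1/3)/6 + 3^(5/6)*I*(sqrt(3)*sqrt((27 - 8/k)/k^2) - 9/k)^(1/3)/6 + 4/(k*(3^(1/3) + 3^(5/6)*I)*(sqrt(3)*sqrt((27 - 8/k)/k^2) - 9/k)^(1/3)))) + C4*exp(-3^(1/3)*z*((sqrt(3)*sqrt((27 - 8/k)/k^2) - 9/k)^(1/3) + 2*3^(1/3)/(k*(sqrt(3)*sqrt((27 - 8/k)/k^2) - 9/k)^(1/3)))/3) + 3*z/2


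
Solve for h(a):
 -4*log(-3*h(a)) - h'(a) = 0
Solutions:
 Integral(1/(log(-_y) + log(3)), (_y, h(a)))/4 = C1 - a


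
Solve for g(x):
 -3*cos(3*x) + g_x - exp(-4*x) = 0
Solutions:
 g(x) = C1 + sin(3*x) - exp(-4*x)/4


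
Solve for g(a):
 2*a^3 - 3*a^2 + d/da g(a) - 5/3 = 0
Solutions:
 g(a) = C1 - a^4/2 + a^3 + 5*a/3


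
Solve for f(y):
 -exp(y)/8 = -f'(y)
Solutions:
 f(y) = C1 + exp(y)/8


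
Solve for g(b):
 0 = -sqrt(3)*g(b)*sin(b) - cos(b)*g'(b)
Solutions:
 g(b) = C1*cos(b)^(sqrt(3))


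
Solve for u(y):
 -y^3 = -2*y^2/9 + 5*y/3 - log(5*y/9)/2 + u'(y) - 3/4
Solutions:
 u(y) = C1 - y^4/4 + 2*y^3/27 - 5*y^2/6 + y*log(y)/2 + y*log(sqrt(5)/3) + y/4


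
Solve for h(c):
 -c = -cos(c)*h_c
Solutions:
 h(c) = C1 + Integral(c/cos(c), c)


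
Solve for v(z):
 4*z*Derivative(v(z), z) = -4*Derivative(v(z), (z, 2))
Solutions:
 v(z) = C1 + C2*erf(sqrt(2)*z/2)


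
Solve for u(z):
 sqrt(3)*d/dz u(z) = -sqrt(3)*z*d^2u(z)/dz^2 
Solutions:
 u(z) = C1 + C2*log(z)


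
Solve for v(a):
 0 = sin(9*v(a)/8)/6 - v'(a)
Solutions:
 -a/6 + 4*log(cos(9*v(a)/8) - 1)/9 - 4*log(cos(9*v(a)/8) + 1)/9 = C1


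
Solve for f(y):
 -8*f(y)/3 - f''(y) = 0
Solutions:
 f(y) = C1*sin(2*sqrt(6)*y/3) + C2*cos(2*sqrt(6)*y/3)


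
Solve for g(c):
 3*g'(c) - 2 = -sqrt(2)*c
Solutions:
 g(c) = C1 - sqrt(2)*c^2/6 + 2*c/3


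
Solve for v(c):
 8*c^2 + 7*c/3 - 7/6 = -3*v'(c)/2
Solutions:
 v(c) = C1 - 16*c^3/9 - 7*c^2/9 + 7*c/9


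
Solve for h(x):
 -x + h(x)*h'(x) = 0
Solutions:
 h(x) = -sqrt(C1 + x^2)
 h(x) = sqrt(C1 + x^2)


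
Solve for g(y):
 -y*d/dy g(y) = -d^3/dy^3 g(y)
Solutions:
 g(y) = C1 + Integral(C2*airyai(y) + C3*airybi(y), y)


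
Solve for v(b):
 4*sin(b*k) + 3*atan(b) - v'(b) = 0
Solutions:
 v(b) = C1 + 3*b*atan(b) + 4*Piecewise((-cos(b*k)/k, Ne(k, 0)), (0, True)) - 3*log(b^2 + 1)/2


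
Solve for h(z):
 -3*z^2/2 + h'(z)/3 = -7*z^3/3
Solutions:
 h(z) = C1 - 7*z^4/4 + 3*z^3/2


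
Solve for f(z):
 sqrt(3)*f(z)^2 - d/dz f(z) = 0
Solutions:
 f(z) = -1/(C1 + sqrt(3)*z)


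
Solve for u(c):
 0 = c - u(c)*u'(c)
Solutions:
 u(c) = -sqrt(C1 + c^2)
 u(c) = sqrt(C1 + c^2)


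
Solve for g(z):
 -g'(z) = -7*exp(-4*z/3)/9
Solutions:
 g(z) = C1 - 7*exp(-4*z/3)/12


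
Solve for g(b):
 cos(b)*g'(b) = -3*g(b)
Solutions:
 g(b) = C1*(sin(b) - 1)^(3/2)/(sin(b) + 1)^(3/2)


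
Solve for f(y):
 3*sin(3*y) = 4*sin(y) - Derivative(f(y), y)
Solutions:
 f(y) = C1 - 4*cos(y) + cos(3*y)


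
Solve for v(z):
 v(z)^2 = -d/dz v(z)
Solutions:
 v(z) = 1/(C1 + z)


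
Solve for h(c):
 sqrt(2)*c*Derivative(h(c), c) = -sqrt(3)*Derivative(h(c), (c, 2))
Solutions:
 h(c) = C1 + C2*erf(6^(3/4)*c/6)


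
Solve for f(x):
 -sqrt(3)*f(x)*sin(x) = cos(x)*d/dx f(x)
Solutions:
 f(x) = C1*cos(x)^(sqrt(3))


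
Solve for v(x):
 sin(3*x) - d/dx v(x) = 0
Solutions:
 v(x) = C1 - cos(3*x)/3


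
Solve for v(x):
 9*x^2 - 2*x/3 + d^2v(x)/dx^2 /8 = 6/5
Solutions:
 v(x) = C1 + C2*x - 6*x^4 + 8*x^3/9 + 24*x^2/5


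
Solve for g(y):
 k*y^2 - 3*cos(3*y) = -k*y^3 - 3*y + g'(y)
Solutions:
 g(y) = C1 + k*y^4/4 + k*y^3/3 + 3*y^2/2 - sin(3*y)


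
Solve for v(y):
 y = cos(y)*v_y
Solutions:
 v(y) = C1 + Integral(y/cos(y), y)


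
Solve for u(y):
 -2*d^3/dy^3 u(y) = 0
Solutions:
 u(y) = C1 + C2*y + C3*y^2


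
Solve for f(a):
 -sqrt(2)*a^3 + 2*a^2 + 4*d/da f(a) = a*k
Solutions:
 f(a) = C1 + sqrt(2)*a^4/16 - a^3/6 + a^2*k/8


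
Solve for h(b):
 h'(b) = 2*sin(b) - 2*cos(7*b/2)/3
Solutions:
 h(b) = C1 - 4*sin(7*b/2)/21 - 2*cos(b)


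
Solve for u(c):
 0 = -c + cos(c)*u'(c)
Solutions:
 u(c) = C1 + Integral(c/cos(c), c)


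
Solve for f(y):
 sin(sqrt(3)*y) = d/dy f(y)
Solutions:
 f(y) = C1 - sqrt(3)*cos(sqrt(3)*y)/3


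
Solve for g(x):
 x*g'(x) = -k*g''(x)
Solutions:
 g(x) = C1 + C2*sqrt(k)*erf(sqrt(2)*x*sqrt(1/k)/2)


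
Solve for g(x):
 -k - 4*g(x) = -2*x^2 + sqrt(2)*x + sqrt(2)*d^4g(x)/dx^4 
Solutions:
 g(x) = -k/4 + x^2/2 - sqrt(2)*x/4 + (C1*sin(2^(7/8)*x/2) + C2*cos(2^(7/8)*x/2))*exp(-2^(7/8)*x/2) + (C3*sin(2^(7/8)*x/2) + C4*cos(2^(7/8)*x/2))*exp(2^(7/8)*x/2)


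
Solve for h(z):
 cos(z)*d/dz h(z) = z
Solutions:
 h(z) = C1 + Integral(z/cos(z), z)


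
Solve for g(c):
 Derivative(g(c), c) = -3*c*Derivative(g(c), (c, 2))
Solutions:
 g(c) = C1 + C2*c^(2/3)


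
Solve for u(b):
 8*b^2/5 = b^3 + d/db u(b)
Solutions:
 u(b) = C1 - b^4/4 + 8*b^3/15


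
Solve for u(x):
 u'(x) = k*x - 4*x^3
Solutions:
 u(x) = C1 + k*x^2/2 - x^4


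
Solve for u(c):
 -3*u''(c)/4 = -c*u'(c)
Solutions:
 u(c) = C1 + C2*erfi(sqrt(6)*c/3)


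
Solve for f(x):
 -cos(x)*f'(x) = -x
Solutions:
 f(x) = C1 + Integral(x/cos(x), x)


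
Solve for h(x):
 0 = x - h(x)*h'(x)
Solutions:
 h(x) = -sqrt(C1 + x^2)
 h(x) = sqrt(C1 + x^2)


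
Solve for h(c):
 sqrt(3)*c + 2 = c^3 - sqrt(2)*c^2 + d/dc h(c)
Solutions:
 h(c) = C1 - c^4/4 + sqrt(2)*c^3/3 + sqrt(3)*c^2/2 + 2*c


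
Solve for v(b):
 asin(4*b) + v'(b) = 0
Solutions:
 v(b) = C1 - b*asin(4*b) - sqrt(1 - 16*b^2)/4


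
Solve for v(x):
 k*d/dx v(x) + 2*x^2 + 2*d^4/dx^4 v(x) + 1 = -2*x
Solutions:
 v(x) = C1 + C2*exp(2^(2/3)*x*(-k)^(1/3)/2) + C3*exp(2^(2/3)*x*(-k)^(1/3)*(-1 + sqrt(3)*I)/4) + C4*exp(-2^(2/3)*x*(-k)^(1/3)*(1 + sqrt(3)*I)/4) - 2*x^3/(3*k) - x^2/k - x/k


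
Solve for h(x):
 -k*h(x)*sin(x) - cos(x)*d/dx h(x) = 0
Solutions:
 h(x) = C1*exp(k*log(cos(x)))


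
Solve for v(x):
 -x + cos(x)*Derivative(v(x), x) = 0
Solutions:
 v(x) = C1 + Integral(x/cos(x), x)


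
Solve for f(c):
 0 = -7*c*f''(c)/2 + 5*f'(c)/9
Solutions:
 f(c) = C1 + C2*c^(73/63)


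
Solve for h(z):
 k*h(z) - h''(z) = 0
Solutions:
 h(z) = C1*exp(-sqrt(k)*z) + C2*exp(sqrt(k)*z)


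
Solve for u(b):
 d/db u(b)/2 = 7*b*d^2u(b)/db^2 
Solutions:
 u(b) = C1 + C2*b^(15/14)


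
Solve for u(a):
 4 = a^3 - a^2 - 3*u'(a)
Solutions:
 u(a) = C1 + a^4/12 - a^3/9 - 4*a/3


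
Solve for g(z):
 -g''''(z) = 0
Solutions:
 g(z) = C1 + C2*z + C3*z^2 + C4*z^3


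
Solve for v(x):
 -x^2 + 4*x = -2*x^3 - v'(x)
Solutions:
 v(x) = C1 - x^4/2 + x^3/3 - 2*x^2


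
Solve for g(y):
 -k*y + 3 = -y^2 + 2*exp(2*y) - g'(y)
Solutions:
 g(y) = C1 + k*y^2/2 - y^3/3 - 3*y + exp(2*y)


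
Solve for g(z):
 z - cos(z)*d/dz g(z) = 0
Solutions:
 g(z) = C1 + Integral(z/cos(z), z)


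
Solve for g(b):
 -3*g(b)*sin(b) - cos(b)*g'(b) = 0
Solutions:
 g(b) = C1*cos(b)^3


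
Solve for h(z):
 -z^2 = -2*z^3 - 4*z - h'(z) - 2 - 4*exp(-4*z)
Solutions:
 h(z) = C1 - z^4/2 + z^3/3 - 2*z^2 - 2*z + exp(-4*z)


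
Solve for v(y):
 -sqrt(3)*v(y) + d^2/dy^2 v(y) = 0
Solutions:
 v(y) = C1*exp(-3^(1/4)*y) + C2*exp(3^(1/4)*y)


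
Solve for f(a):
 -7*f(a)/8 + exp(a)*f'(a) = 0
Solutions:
 f(a) = C1*exp(-7*exp(-a)/8)


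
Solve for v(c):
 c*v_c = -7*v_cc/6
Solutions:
 v(c) = C1 + C2*erf(sqrt(21)*c/7)


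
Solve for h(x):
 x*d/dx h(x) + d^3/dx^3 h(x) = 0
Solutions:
 h(x) = C1 + Integral(C2*airyai(-x) + C3*airybi(-x), x)


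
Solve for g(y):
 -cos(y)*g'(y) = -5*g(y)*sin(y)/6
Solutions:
 g(y) = C1/cos(y)^(5/6)


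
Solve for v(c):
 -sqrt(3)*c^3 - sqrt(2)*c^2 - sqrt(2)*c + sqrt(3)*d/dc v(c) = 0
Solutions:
 v(c) = C1 + c^4/4 + sqrt(6)*c^3/9 + sqrt(6)*c^2/6


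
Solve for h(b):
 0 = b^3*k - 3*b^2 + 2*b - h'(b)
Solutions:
 h(b) = C1 + b^4*k/4 - b^3 + b^2


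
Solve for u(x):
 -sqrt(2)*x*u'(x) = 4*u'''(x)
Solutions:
 u(x) = C1 + Integral(C2*airyai(-sqrt(2)*x/2) + C3*airybi(-sqrt(2)*x/2), x)


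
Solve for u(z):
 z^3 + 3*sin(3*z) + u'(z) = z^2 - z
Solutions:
 u(z) = C1 - z^4/4 + z^3/3 - z^2/2 + cos(3*z)


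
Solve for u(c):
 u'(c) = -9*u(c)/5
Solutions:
 u(c) = C1*exp(-9*c/5)


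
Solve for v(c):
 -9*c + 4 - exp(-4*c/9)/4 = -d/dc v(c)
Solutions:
 v(c) = C1 + 9*c^2/2 - 4*c - 9*exp(-4*c/9)/16


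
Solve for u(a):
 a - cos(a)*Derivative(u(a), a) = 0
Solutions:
 u(a) = C1 + Integral(a/cos(a), a)


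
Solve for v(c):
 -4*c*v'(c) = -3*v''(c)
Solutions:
 v(c) = C1 + C2*erfi(sqrt(6)*c/3)


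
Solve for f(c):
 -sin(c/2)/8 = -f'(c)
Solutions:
 f(c) = C1 - cos(c/2)/4


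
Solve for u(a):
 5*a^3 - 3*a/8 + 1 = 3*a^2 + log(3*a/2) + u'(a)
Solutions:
 u(a) = C1 + 5*a^4/4 - a^3 - 3*a^2/16 - a*log(a) + a*log(2/3) + 2*a


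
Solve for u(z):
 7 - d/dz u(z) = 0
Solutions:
 u(z) = C1 + 7*z


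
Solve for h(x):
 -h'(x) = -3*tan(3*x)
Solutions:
 h(x) = C1 - log(cos(3*x))


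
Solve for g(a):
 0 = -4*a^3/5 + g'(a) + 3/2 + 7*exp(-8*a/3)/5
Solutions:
 g(a) = C1 + a^4/5 - 3*a/2 + 21*exp(-8*a/3)/40


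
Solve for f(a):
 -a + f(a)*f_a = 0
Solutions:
 f(a) = -sqrt(C1 + a^2)
 f(a) = sqrt(C1 + a^2)


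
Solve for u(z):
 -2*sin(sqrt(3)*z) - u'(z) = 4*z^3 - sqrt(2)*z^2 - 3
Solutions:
 u(z) = C1 - z^4 + sqrt(2)*z^3/3 + 3*z + 2*sqrt(3)*cos(sqrt(3)*z)/3


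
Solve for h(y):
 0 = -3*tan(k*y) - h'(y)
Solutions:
 h(y) = C1 - 3*Piecewise((-log(cos(k*y))/k, Ne(k, 0)), (0, True))


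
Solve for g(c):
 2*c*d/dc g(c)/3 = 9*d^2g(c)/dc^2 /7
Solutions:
 g(c) = C1 + C2*erfi(sqrt(21)*c/9)


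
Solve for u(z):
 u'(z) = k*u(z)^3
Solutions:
 u(z) = -sqrt(2)*sqrt(-1/(C1 + k*z))/2
 u(z) = sqrt(2)*sqrt(-1/(C1 + k*z))/2


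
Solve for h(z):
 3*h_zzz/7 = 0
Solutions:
 h(z) = C1 + C2*z + C3*z^2


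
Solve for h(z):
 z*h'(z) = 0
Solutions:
 h(z) = C1


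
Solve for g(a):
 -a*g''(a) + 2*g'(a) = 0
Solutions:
 g(a) = C1 + C2*a^3


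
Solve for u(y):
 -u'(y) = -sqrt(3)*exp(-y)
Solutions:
 u(y) = C1 - sqrt(3)*exp(-y)


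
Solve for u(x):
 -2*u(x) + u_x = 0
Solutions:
 u(x) = C1*exp(2*x)


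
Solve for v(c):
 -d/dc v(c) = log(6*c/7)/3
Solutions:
 v(c) = C1 - c*log(c)/3 - c*log(6)/3 + c/3 + c*log(7)/3


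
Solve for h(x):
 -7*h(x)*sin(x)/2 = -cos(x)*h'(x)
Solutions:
 h(x) = C1/cos(x)^(7/2)


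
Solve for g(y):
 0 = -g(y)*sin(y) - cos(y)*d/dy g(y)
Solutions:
 g(y) = C1*cos(y)


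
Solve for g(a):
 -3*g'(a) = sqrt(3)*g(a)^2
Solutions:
 g(a) = 3/(C1 + sqrt(3)*a)


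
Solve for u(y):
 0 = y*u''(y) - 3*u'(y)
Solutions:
 u(y) = C1 + C2*y^4


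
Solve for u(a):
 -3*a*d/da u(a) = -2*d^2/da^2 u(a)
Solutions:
 u(a) = C1 + C2*erfi(sqrt(3)*a/2)


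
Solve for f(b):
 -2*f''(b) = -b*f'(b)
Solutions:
 f(b) = C1 + C2*erfi(b/2)


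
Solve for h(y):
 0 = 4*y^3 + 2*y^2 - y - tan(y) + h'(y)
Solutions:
 h(y) = C1 - y^4 - 2*y^3/3 + y^2/2 - log(cos(y))


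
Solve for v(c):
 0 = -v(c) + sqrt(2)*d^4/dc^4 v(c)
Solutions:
 v(c) = C1*exp(-2^(7/8)*c/2) + C2*exp(2^(7/8)*c/2) + C3*sin(2^(7/8)*c/2) + C4*cos(2^(7/8)*c/2)


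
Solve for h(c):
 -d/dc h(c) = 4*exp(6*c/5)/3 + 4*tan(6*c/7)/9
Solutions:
 h(c) = C1 - 10*exp(6*c/5)/9 + 14*log(cos(6*c/7))/27


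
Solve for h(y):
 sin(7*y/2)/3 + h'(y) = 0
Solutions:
 h(y) = C1 + 2*cos(7*y/2)/21


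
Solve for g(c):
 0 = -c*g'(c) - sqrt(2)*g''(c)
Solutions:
 g(c) = C1 + C2*erf(2^(1/4)*c/2)


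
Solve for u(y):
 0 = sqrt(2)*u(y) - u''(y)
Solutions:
 u(y) = C1*exp(-2^(1/4)*y) + C2*exp(2^(1/4)*y)


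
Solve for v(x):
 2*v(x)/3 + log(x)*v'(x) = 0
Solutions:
 v(x) = C1*exp(-2*li(x)/3)


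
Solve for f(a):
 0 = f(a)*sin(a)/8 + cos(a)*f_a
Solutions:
 f(a) = C1*cos(a)^(1/8)


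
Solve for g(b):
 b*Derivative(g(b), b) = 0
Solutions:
 g(b) = C1


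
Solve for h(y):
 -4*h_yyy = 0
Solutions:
 h(y) = C1 + C2*y + C3*y^2


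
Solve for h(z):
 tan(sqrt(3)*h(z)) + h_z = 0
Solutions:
 h(z) = sqrt(3)*(pi - asin(C1*exp(-sqrt(3)*z)))/3
 h(z) = sqrt(3)*asin(C1*exp(-sqrt(3)*z))/3


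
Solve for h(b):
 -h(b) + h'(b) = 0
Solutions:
 h(b) = C1*exp(b)


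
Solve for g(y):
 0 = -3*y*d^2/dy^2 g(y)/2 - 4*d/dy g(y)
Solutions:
 g(y) = C1 + C2/y^(5/3)


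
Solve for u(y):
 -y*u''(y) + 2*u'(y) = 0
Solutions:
 u(y) = C1 + C2*y^3


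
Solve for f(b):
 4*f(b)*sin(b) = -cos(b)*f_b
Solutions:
 f(b) = C1*cos(b)^4


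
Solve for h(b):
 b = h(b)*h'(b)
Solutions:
 h(b) = -sqrt(C1 + b^2)
 h(b) = sqrt(C1 + b^2)


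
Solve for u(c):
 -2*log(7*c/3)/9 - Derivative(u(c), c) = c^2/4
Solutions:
 u(c) = C1 - c^3/12 - 2*c*log(c)/9 - 2*c*log(7)/9 + 2*c/9 + 2*c*log(3)/9


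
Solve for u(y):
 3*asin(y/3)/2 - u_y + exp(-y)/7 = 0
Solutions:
 u(y) = C1 + 3*y*asin(y/3)/2 + 3*sqrt(9 - y^2)/2 - exp(-y)/7


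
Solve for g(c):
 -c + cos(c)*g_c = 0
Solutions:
 g(c) = C1 + Integral(c/cos(c), c)


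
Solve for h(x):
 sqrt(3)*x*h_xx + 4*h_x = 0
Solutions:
 h(x) = C1 + C2*x^(1 - 4*sqrt(3)/3)


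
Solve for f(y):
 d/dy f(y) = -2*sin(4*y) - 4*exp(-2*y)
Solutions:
 f(y) = C1 + cos(4*y)/2 + 2*exp(-2*y)


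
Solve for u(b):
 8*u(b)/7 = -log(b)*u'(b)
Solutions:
 u(b) = C1*exp(-8*li(b)/7)


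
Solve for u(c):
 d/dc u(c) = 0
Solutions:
 u(c) = C1


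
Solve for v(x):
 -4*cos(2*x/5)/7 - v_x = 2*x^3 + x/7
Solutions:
 v(x) = C1 - x^4/2 - x^2/14 - 10*sin(2*x/5)/7


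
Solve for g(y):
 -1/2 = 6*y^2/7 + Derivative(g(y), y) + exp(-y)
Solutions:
 g(y) = C1 - 2*y^3/7 - y/2 + exp(-y)


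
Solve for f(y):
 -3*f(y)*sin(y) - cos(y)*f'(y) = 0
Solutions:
 f(y) = C1*cos(y)^3


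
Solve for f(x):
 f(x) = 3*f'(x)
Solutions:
 f(x) = C1*exp(x/3)


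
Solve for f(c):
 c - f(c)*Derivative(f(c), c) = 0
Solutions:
 f(c) = -sqrt(C1 + c^2)
 f(c) = sqrt(C1 + c^2)


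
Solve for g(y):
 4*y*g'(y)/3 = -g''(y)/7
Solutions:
 g(y) = C1 + C2*erf(sqrt(42)*y/3)


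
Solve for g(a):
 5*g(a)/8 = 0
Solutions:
 g(a) = 0


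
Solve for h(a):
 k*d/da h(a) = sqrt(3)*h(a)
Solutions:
 h(a) = C1*exp(sqrt(3)*a/k)


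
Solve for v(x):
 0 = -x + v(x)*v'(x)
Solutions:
 v(x) = -sqrt(C1 + x^2)
 v(x) = sqrt(C1 + x^2)


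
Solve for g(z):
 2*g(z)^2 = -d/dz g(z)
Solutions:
 g(z) = 1/(C1 + 2*z)


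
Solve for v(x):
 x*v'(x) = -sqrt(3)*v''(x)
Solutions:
 v(x) = C1 + C2*erf(sqrt(2)*3^(3/4)*x/6)


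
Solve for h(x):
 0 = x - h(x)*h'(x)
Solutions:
 h(x) = -sqrt(C1 + x^2)
 h(x) = sqrt(C1 + x^2)


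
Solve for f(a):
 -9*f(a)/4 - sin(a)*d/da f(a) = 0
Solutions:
 f(a) = C1*(cos(a) + 1)^(9/8)/(cos(a) - 1)^(9/8)


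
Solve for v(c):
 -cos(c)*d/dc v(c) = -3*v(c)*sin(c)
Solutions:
 v(c) = C1/cos(c)^3


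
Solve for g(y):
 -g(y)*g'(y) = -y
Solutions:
 g(y) = -sqrt(C1 + y^2)
 g(y) = sqrt(C1 + y^2)


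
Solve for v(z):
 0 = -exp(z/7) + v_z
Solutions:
 v(z) = C1 + 7*exp(z/7)


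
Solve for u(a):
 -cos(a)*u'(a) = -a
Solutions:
 u(a) = C1 + Integral(a/cos(a), a)


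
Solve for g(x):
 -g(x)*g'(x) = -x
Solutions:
 g(x) = -sqrt(C1 + x^2)
 g(x) = sqrt(C1 + x^2)


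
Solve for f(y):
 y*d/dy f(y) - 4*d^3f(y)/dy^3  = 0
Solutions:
 f(y) = C1 + Integral(C2*airyai(2^(1/3)*y/2) + C3*airybi(2^(1/3)*y/2), y)


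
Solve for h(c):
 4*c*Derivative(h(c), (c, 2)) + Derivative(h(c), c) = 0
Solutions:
 h(c) = C1 + C2*c^(3/4)


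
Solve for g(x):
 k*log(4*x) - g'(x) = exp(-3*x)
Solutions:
 g(x) = C1 + k*x*log(x) + k*x*(-1 + 2*log(2)) + exp(-3*x)/3


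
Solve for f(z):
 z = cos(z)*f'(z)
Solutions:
 f(z) = C1 + Integral(z/cos(z), z)


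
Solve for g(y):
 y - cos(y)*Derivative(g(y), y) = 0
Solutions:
 g(y) = C1 + Integral(y/cos(y), y)


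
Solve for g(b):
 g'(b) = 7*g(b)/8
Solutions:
 g(b) = C1*exp(7*b/8)


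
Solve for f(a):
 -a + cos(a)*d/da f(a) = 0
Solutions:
 f(a) = C1 + Integral(a/cos(a), a)


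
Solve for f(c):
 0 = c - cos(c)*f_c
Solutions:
 f(c) = C1 + Integral(c/cos(c), c)


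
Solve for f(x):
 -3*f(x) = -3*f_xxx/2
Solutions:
 f(x) = C3*exp(2^(1/3)*x) + (C1*sin(2^(1/3)*sqrt(3)*x/2) + C2*cos(2^(1/3)*sqrt(3)*x/2))*exp(-2^(1/3)*x/2)


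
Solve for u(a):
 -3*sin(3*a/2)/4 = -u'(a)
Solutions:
 u(a) = C1 - cos(3*a/2)/2


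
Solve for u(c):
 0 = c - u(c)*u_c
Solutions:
 u(c) = -sqrt(C1 + c^2)
 u(c) = sqrt(C1 + c^2)


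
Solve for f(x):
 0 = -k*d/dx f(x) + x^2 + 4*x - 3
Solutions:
 f(x) = C1 + x^3/(3*k) + 2*x^2/k - 3*x/k


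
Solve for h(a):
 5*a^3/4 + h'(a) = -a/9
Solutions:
 h(a) = C1 - 5*a^4/16 - a^2/18


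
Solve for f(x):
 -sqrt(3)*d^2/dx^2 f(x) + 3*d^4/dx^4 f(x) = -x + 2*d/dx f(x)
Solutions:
 f(x) = C1 + C2*exp(-x*(sqrt(3)/(sqrt(3)*sqrt(27 - sqrt(3)) + 9)^(1/3) + (sqrt(3)*sqrt(27 - sqrt(3)) + 9)^(1/3))/6)*sin(x*(-sqrt(3)*(sqrt(3)*sqrt(27 - sqrt(3)) + 9)^(1/3) + 3/(sqrt(3)*sqrt(27 - sqrt(3)) + 9)^(1/3))/6) + C3*exp(-x*(sqrt(3)/(sqrt(3)*sqrt(27 - sqrt(3)) + 9)^(1/3) + (sqrt(3)*sqrt(27 - sqrt(3)) + 9)^(1/3))/6)*cos(x*(-sqrt(3)*(sqrt(3)*sqrt(27 - sqrt(3)) + 9)^(1/3) + 3/(sqrt(3)*sqrt(27 - sqrt(3)) + 9)^(1/3))/6) + C4*exp(x*(sqrt(3)/(sqrt(3)*sqrt(27 - sqrt(3)) + 9)^(1/3) + (sqrt(3)*sqrt(27 - sqrt(3)) + 9)^(1/3))/3) + x^2/4 - sqrt(3)*x/4


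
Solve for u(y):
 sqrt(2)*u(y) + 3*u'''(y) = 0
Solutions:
 u(y) = C3*exp(-2^(1/6)*3^(2/3)*y/3) + (C1*sin(6^(1/6)*y/2) + C2*cos(6^(1/6)*y/2))*exp(2^(1/6)*3^(2/3)*y/6)


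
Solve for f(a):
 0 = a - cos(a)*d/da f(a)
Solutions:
 f(a) = C1 + Integral(a/cos(a), a)


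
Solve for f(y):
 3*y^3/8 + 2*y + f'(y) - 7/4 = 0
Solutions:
 f(y) = C1 - 3*y^4/32 - y^2 + 7*y/4


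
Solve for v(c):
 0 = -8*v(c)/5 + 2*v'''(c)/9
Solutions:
 v(c) = C3*exp(30^(2/3)*c/5) + (C1*sin(3*10^(2/3)*3^(1/6)*c/10) + C2*cos(3*10^(2/3)*3^(1/6)*c/10))*exp(-30^(2/3)*c/10)


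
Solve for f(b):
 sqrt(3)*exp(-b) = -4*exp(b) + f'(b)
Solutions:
 f(b) = C1 + 4*exp(b) - sqrt(3)*exp(-b)


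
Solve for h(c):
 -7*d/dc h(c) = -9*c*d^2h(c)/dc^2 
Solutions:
 h(c) = C1 + C2*c^(16/9)


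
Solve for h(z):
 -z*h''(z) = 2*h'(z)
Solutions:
 h(z) = C1 + C2/z


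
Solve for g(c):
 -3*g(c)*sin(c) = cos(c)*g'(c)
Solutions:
 g(c) = C1*cos(c)^3


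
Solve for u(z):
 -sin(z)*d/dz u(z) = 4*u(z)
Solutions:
 u(z) = C1*(cos(z)^2 + 2*cos(z) + 1)/(cos(z)^2 - 2*cos(z) + 1)


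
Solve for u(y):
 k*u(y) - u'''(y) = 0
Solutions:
 u(y) = C1*exp(k^(1/3)*y) + C2*exp(k^(1/3)*y*(-1 + sqrt(3)*I)/2) + C3*exp(-k^(1/3)*y*(1 + sqrt(3)*I)/2)


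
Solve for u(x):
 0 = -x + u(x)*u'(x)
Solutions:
 u(x) = -sqrt(C1 + x^2)
 u(x) = sqrt(C1 + x^2)


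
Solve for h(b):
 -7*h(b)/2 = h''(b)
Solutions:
 h(b) = C1*sin(sqrt(14)*b/2) + C2*cos(sqrt(14)*b/2)


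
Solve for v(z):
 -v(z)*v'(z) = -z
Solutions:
 v(z) = -sqrt(C1 + z^2)
 v(z) = sqrt(C1 + z^2)


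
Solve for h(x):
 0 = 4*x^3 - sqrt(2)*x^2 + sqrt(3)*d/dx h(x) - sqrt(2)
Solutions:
 h(x) = C1 - sqrt(3)*x^4/3 + sqrt(6)*x^3/9 + sqrt(6)*x/3


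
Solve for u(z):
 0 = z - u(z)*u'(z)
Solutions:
 u(z) = -sqrt(C1 + z^2)
 u(z) = sqrt(C1 + z^2)


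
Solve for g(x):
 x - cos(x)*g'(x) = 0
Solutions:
 g(x) = C1 + Integral(x/cos(x), x)


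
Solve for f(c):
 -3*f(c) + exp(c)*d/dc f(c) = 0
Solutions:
 f(c) = C1*exp(-3*exp(-c))


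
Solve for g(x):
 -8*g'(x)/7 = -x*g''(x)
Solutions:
 g(x) = C1 + C2*x^(15/7)


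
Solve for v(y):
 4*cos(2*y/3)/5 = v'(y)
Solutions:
 v(y) = C1 + 6*sin(2*y/3)/5


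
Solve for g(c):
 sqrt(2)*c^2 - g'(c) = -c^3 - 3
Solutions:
 g(c) = C1 + c^4/4 + sqrt(2)*c^3/3 + 3*c


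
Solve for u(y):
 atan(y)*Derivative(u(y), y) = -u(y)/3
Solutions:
 u(y) = C1*exp(-Integral(1/atan(y), y)/3)


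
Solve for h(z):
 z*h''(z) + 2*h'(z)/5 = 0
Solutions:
 h(z) = C1 + C2*z^(3/5)


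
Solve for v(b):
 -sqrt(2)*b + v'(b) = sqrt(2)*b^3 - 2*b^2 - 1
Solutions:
 v(b) = C1 + sqrt(2)*b^4/4 - 2*b^3/3 + sqrt(2)*b^2/2 - b


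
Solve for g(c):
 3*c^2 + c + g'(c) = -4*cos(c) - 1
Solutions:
 g(c) = C1 - c^3 - c^2/2 - c - 4*sin(c)


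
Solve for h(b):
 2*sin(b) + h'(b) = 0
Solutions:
 h(b) = C1 + 2*cos(b)


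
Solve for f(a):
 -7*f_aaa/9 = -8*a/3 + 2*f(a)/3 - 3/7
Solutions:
 f(a) = C3*exp(-6^(1/3)*7^(2/3)*a/7) + 4*a + (C1*sin(2^(1/3)*3^(5/6)*7^(2/3)*a/14) + C2*cos(2^(1/3)*3^(5/6)*7^(2/3)*a/14))*exp(6^(1/3)*7^(2/3)*a/14) + 9/14


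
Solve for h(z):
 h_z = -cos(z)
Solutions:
 h(z) = C1 - sin(z)


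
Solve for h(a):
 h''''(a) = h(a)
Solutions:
 h(a) = C1*exp(-a) + C2*exp(a) + C3*sin(a) + C4*cos(a)


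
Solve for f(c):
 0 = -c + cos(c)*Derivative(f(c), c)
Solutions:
 f(c) = C1 + Integral(c/cos(c), c)


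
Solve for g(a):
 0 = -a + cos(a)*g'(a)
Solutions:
 g(a) = C1 + Integral(a/cos(a), a)


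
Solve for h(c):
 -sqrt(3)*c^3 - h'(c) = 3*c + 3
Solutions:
 h(c) = C1 - sqrt(3)*c^4/4 - 3*c^2/2 - 3*c


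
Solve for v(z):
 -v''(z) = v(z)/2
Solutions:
 v(z) = C1*sin(sqrt(2)*z/2) + C2*cos(sqrt(2)*z/2)


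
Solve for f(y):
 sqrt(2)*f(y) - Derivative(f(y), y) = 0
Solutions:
 f(y) = C1*exp(sqrt(2)*y)


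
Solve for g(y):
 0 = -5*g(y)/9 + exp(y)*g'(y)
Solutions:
 g(y) = C1*exp(-5*exp(-y)/9)


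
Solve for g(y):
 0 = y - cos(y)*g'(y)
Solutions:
 g(y) = C1 + Integral(y/cos(y), y)


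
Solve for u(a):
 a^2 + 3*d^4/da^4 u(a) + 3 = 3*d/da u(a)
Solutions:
 u(a) = C1 + C4*exp(a) + a^3/9 + a + (C2*sin(sqrt(3)*a/2) + C3*cos(sqrt(3)*a/2))*exp(-a/2)


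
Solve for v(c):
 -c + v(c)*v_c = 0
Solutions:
 v(c) = -sqrt(C1 + c^2)
 v(c) = sqrt(C1 + c^2)


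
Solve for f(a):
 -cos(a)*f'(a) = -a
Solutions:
 f(a) = C1 + Integral(a/cos(a), a)


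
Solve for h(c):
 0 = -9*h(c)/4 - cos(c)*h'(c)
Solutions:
 h(c) = C1*(sin(c) - 1)^(9/8)/(sin(c) + 1)^(9/8)


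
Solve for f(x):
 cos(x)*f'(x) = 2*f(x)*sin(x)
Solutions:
 f(x) = C1/cos(x)^2


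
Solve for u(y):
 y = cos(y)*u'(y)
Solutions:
 u(y) = C1 + Integral(y/cos(y), y)


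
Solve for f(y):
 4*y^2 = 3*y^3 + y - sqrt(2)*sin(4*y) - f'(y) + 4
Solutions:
 f(y) = C1 + 3*y^4/4 - 4*y^3/3 + y^2/2 + 4*y + sqrt(2)*cos(4*y)/4


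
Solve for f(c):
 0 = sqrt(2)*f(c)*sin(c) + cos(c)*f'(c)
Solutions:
 f(c) = C1*cos(c)^(sqrt(2))


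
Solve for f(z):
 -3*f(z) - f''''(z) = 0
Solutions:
 f(z) = (C1*sin(sqrt(2)*3^(1/4)*z/2) + C2*cos(sqrt(2)*3^(1/4)*z/2))*exp(-sqrt(2)*3^(1/4)*z/2) + (C3*sin(sqrt(2)*3^(1/4)*z/2) + C4*cos(sqrt(2)*3^(1/4)*z/2))*exp(sqrt(2)*3^(1/4)*z/2)


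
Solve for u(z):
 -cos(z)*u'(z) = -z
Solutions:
 u(z) = C1 + Integral(z/cos(z), z)


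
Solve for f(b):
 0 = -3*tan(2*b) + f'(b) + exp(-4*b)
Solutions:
 f(b) = C1 + 3*log(tan(2*b)^2 + 1)/4 + exp(-4*b)/4


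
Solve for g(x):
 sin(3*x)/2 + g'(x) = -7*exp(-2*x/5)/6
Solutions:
 g(x) = C1 + cos(3*x)/6 + 35*exp(-2*x/5)/12


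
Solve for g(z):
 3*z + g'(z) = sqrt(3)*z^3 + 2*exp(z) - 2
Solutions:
 g(z) = C1 + sqrt(3)*z^4/4 - 3*z^2/2 - 2*z + 2*exp(z)


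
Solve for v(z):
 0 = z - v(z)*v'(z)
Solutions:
 v(z) = -sqrt(C1 + z^2)
 v(z) = sqrt(C1 + z^2)


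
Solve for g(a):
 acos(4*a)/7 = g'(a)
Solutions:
 g(a) = C1 + a*acos(4*a)/7 - sqrt(1 - 16*a^2)/28


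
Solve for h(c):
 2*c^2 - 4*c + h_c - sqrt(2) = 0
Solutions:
 h(c) = C1 - 2*c^3/3 + 2*c^2 + sqrt(2)*c


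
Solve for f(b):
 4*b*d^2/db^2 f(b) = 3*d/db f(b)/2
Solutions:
 f(b) = C1 + C2*b^(11/8)


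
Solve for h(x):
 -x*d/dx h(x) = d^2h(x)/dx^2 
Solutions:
 h(x) = C1 + C2*erf(sqrt(2)*x/2)


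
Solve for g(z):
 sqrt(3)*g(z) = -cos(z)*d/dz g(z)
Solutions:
 g(z) = C1*(sin(z) - 1)^(sqrt(3)/2)/(sin(z) + 1)^(sqrt(3)/2)


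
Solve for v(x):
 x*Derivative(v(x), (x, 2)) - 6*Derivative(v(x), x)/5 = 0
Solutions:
 v(x) = C1 + C2*x^(11/5)


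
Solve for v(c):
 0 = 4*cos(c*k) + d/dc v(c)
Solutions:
 v(c) = C1 - 4*sin(c*k)/k


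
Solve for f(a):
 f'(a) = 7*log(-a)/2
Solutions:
 f(a) = C1 + 7*a*log(-a)/2 - 7*a/2


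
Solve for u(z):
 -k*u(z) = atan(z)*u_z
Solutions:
 u(z) = C1*exp(-k*Integral(1/atan(z), z))


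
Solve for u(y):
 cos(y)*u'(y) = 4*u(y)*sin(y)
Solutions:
 u(y) = C1/cos(y)^4


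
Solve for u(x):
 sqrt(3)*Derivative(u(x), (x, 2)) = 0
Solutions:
 u(x) = C1 + C2*x


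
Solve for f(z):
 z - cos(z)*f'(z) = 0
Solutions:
 f(z) = C1 + Integral(z/cos(z), z)


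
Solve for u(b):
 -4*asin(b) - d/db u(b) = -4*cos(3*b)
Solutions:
 u(b) = C1 - 4*b*asin(b) - 4*sqrt(1 - b^2) + 4*sin(3*b)/3


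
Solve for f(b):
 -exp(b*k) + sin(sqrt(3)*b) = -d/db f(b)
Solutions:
 f(b) = C1 + sqrt(3)*cos(sqrt(3)*b)/3 + exp(b*k)/k


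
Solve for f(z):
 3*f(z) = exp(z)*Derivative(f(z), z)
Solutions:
 f(z) = C1*exp(-3*exp(-z))


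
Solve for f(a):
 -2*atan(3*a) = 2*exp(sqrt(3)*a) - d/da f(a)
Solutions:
 f(a) = C1 + 2*a*atan(3*a) + 2*sqrt(3)*exp(sqrt(3)*a)/3 - log(9*a^2 + 1)/3


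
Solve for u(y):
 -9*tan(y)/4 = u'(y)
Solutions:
 u(y) = C1 + 9*log(cos(y))/4


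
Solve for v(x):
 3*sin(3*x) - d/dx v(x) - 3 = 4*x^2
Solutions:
 v(x) = C1 - 4*x^3/3 - 3*x - cos(3*x)


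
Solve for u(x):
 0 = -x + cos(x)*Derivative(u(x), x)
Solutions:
 u(x) = C1 + Integral(x/cos(x), x)


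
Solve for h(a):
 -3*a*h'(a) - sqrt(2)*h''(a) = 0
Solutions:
 h(a) = C1 + C2*erf(2^(1/4)*sqrt(3)*a/2)


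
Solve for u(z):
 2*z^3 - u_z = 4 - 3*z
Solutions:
 u(z) = C1 + z^4/2 + 3*z^2/2 - 4*z


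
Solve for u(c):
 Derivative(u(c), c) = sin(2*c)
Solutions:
 u(c) = C1 - cos(2*c)/2


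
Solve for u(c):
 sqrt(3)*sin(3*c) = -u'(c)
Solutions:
 u(c) = C1 + sqrt(3)*cos(3*c)/3


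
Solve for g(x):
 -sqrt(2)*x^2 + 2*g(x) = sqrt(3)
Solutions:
 g(x) = sqrt(2)*x^2/2 + sqrt(3)/2


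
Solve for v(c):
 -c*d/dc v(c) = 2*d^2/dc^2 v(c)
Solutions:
 v(c) = C1 + C2*erf(c/2)


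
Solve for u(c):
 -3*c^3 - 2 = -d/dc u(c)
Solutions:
 u(c) = C1 + 3*c^4/4 + 2*c


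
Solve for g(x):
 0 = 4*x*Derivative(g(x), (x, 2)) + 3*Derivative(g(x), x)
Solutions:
 g(x) = C1 + C2*x^(1/4)


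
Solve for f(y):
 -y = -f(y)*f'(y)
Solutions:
 f(y) = -sqrt(C1 + y^2)
 f(y) = sqrt(C1 + y^2)


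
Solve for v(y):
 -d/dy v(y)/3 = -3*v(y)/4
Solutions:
 v(y) = C1*exp(9*y/4)


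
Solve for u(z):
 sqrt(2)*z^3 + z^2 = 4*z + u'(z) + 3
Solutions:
 u(z) = C1 + sqrt(2)*z^4/4 + z^3/3 - 2*z^2 - 3*z


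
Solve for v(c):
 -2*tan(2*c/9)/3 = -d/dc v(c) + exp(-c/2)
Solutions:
 v(c) = C1 + 3*log(tan(2*c/9)^2 + 1)/2 - 2*exp(-c/2)


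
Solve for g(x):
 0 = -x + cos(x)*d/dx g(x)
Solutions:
 g(x) = C1 + Integral(x/cos(x), x)


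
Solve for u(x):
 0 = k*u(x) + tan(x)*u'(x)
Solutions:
 u(x) = C1*exp(-k*log(sin(x)))


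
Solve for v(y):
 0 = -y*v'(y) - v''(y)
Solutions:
 v(y) = C1 + C2*erf(sqrt(2)*y/2)


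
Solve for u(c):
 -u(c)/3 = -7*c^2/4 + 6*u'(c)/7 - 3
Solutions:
 u(c) = C1*exp(-7*c/18) + 21*c^2/4 - 27*c + 549/7


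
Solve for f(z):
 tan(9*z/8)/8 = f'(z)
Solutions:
 f(z) = C1 - log(cos(9*z/8))/9


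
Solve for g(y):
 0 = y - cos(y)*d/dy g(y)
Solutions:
 g(y) = C1 + Integral(y/cos(y), y)


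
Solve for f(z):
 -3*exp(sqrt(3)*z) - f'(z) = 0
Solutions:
 f(z) = C1 - sqrt(3)*exp(sqrt(3)*z)


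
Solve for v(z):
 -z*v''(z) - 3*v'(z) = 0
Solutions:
 v(z) = C1 + C2/z^2


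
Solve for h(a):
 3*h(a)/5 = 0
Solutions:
 h(a) = 0


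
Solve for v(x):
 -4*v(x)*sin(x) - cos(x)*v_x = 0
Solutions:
 v(x) = C1*cos(x)^4


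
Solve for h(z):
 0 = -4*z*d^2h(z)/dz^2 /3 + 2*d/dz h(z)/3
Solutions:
 h(z) = C1 + C2*z^(3/2)


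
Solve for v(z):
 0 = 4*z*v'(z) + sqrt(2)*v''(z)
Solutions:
 v(z) = C1 + C2*erf(2^(1/4)*z)


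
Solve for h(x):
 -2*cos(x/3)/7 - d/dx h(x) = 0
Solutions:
 h(x) = C1 - 6*sin(x/3)/7


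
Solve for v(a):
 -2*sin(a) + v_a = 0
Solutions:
 v(a) = C1 - 2*cos(a)


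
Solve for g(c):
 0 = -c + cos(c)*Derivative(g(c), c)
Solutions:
 g(c) = C1 + Integral(c/cos(c), c)


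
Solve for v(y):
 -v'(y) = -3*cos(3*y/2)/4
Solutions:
 v(y) = C1 + sin(3*y/2)/2


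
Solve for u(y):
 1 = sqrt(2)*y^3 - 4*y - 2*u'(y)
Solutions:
 u(y) = C1 + sqrt(2)*y^4/8 - y^2 - y/2


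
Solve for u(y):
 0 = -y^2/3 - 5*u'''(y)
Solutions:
 u(y) = C1 + C2*y + C3*y^2 - y^5/900


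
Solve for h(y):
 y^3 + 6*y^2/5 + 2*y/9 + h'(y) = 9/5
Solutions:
 h(y) = C1 - y^4/4 - 2*y^3/5 - y^2/9 + 9*y/5


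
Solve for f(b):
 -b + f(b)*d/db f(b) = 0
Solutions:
 f(b) = -sqrt(C1 + b^2)
 f(b) = sqrt(C1 + b^2)


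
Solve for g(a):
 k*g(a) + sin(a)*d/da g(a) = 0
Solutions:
 g(a) = C1*exp(k*(-log(cos(a) - 1) + log(cos(a) + 1))/2)


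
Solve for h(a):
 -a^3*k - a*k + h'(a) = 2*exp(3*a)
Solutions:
 h(a) = C1 + a^4*k/4 + a^2*k/2 + 2*exp(3*a)/3


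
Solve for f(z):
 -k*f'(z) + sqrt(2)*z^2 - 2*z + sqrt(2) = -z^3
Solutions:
 f(z) = C1 + z^4/(4*k) + sqrt(2)*z^3/(3*k) - z^2/k + sqrt(2)*z/k


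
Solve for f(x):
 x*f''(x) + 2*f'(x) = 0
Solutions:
 f(x) = C1 + C2/x


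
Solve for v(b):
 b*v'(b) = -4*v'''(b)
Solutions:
 v(b) = C1 + Integral(C2*airyai(-2^(1/3)*b/2) + C3*airybi(-2^(1/3)*b/2), b)


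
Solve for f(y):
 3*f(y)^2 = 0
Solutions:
 f(y) = 0


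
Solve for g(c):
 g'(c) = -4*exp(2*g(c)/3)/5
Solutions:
 g(c) = 3*log(-sqrt(-1/(C1 - 4*c))) - 3*log(2) + 3*log(30)/2
 g(c) = 3*log(-1/(C1 - 4*c))/2 - 3*log(2) + 3*log(30)/2


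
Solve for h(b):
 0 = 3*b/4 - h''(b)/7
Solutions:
 h(b) = C1 + C2*b + 7*b^3/8


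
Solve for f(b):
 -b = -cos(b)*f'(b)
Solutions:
 f(b) = C1 + Integral(b/cos(b), b)


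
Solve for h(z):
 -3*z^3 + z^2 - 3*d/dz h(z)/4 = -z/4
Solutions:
 h(z) = C1 - z^4 + 4*z^3/9 + z^2/6


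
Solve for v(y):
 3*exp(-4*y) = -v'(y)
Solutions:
 v(y) = C1 + 3*exp(-4*y)/4


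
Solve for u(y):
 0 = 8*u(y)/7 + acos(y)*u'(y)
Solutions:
 u(y) = C1*exp(-8*Integral(1/acos(y), y)/7)


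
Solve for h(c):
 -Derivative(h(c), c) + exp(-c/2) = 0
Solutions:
 h(c) = C1 - 2*exp(-c/2)


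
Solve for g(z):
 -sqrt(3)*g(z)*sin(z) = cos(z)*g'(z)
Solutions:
 g(z) = C1*cos(z)^(sqrt(3))


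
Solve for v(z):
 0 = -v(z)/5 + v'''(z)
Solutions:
 v(z) = C3*exp(5^(2/3)*z/5) + (C1*sin(sqrt(3)*5^(2/3)*z/10) + C2*cos(sqrt(3)*5^(2/3)*z/10))*exp(-5^(2/3)*z/10)


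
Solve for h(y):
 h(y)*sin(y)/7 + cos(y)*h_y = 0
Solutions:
 h(y) = C1*cos(y)^(1/7)


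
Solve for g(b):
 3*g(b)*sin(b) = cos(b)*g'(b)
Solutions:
 g(b) = C1/cos(b)^3


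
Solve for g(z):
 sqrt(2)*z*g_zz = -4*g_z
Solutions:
 g(z) = C1 + C2*z^(1 - 2*sqrt(2))
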